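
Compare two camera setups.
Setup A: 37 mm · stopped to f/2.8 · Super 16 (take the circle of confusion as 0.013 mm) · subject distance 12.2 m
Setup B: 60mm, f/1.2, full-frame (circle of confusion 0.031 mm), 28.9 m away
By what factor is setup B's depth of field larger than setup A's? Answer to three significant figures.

2.15

Setup A: H = 37²/(2.8×0.013) + 37 ≈ 37646.9 mm; DoF = Df − Dn = 18031.3 − 9218.7 ≈ 8812.6 mm.
Setup B: H = 60²/(1.2×0.031) + 60 ≈ 96834.2 mm; DoF = Df − Dn = 41169 − 22265 ≈ 18904 mm.
Ratio = 18904 / 8812.6 ≈ 2.15.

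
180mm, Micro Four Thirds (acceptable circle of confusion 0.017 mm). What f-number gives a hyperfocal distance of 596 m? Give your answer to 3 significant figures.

Rearrange H = f²/(N·c) + f for N: N = f² / ((H − f)·c).
N = 180² / ((596000 − 180) × 0.017) = 32400 / 10129 ≈ 3.20.

f/3.20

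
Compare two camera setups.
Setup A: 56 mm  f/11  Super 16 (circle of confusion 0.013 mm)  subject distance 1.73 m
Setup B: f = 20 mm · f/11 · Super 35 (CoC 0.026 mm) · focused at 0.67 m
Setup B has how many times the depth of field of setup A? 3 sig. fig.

2.99

Setup A: H = 56²/(11×0.013) + 56 ≈ 21986.1 mm; DoF = Df − Dn = 1872.97 − 1607.31 ≈ 265.66 mm.
Setup B: H = 20²/(11×0.026) + 20 ≈ 1418.6 mm; DoF = Df − Dn = 1251.75 − 457.42 ≈ 794.33 mm.
Ratio = 794.33 / 265.66 ≈ 2.99.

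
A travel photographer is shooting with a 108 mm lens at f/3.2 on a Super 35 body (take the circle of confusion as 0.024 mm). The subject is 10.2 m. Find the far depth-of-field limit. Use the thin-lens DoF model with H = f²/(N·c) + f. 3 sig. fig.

10.9 m

Hyperfocal distance H = f²/(N·c) + f = 108²/(3.2 × 0.024) + 108 = 11664/0.0768 + 108 ≈ 151983.0 mm ≈ 152.0 m.
Far limit Df = s·(H − f)/(H − s) = 10200 × (151983.0 − 108) / (151983.0 − 10200) = 10200 × 151875.0 / 141783.0 ≈ 10926 mm ≈ 10.9 m.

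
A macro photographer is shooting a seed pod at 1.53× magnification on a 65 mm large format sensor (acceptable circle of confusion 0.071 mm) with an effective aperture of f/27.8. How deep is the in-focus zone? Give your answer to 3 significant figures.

1.69 mm

At magnification m, DoF ≈ 2·N_eff·c/m² = 2 × 27.8 × 0.071 / 1.53² = 3.948 / 2.341 ≈ 1.69 mm.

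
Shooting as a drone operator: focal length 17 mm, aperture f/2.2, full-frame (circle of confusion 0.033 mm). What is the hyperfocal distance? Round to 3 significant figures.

4.00 m

Hyperfocal distance H = f²/(N·c) + f = 17²/(2.2 × 0.033) + 17 = 289/0.0726 + 17 ≈ 3997.7 mm ≈ 4.00 m.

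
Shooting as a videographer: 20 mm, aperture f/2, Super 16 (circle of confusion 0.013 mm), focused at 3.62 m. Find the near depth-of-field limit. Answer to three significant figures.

Hyperfocal distance H = f²/(N·c) + f = 20²/(2 × 0.013) + 20 = 400/0.026 + 20 ≈ 15404.6 mm ≈ 15.40 m.
Near limit Dn = s·(H − f)/(H + s − 2f) = 3620 × (15404.6 − 20) / (15404.6 + 3620 − 2 × 20) = 3620 × 15384.6 / 18984.6 ≈ 2933.5 mm ≈ 2.93 m.

2.93 m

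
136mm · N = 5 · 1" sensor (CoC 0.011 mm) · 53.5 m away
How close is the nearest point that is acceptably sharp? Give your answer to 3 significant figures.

Hyperfocal distance H = f²/(N·c) + f = 136²/(5 × 0.011) + 136 = 18496/0.055 + 136 ≈ 336426.9 mm ≈ 336.4 m.
Near limit Dn = s·(H − f)/(H + s − 2f) = 53500 × (336426.9 − 136) / (336426.9 + 53500 − 2 × 136) = 53500 × 336290.9 / 389654.9 ≈ 46173 mm ≈ 46.2 m.

46.2 m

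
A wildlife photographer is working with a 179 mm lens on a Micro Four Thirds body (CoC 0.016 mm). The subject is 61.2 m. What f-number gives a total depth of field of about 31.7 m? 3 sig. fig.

f/7.99

Write h = H − f = f²/(N·c). The thin-lens limits are Dn = s·h/(h + (s−f)) and Df = s·h/(h − (s−f)), so DoF = Df − Dn = 2·s·(s−f)·h / (h² − (s−f)²).
That is a quadratic in h: DoF·h² − 2·s·(s−f)·h − DoF·(s−f)² = 0 ⇒ h = (s−f)·(s + √(s² + DoF²)) / DoF = 61021 × (61200 + √(61200² + 31700²)) / 31700 = 61021 × (61200 + 68922.6) / 31700 ≈ 250480 mm.
Then N = f²/(c·h) = 179² / (0.016 × 250480) = 32041 / 4007.7 ≈ 7.99.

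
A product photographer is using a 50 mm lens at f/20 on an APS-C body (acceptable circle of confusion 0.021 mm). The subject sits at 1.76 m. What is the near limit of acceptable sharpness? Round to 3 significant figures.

1.37 m

Hyperfocal distance H = f²/(N·c) + f = 50²/(20 × 0.021) + 50 = 2500/0.42 + 50 ≈ 6002.4 mm ≈ 6.002 m.
Near limit Dn = s·(H − f)/(H + s − 2f) = 1760 × (6002.4 − 50) / (6002.4 + 1760 − 2 × 50) = 1760 × 5952.4 / 7662.4 ≈ 1367.2 mm ≈ 1.37 m.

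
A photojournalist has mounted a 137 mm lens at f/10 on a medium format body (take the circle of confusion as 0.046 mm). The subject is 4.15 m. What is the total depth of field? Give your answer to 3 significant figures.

Hyperfocal distance H = f²/(N·c) + f = 137²/(10 × 0.046) + 137 = 18769/0.46 + 137 ≈ 40939.2 mm ≈ 40.94 m.
Near limit Dn = s·(H − f)/(H + s − 2f) = 4150 × (40939.2 − 137) / (40939.2 + 4150 − 2 × 137) = 4150 × 40802.2 / 44815.2 ≈ 3778.39 mm.
Far limit Df = s·(H − f)/(H − s) = 4150 × (40939.2 − 137) / (40939.2 − 4150) = 4150 × 40802.2 / 36789.2 ≈ 4602.69 mm.
Depth of field = Df − Dn = 4602.69 − 3778.39 ≈ 824.30 mm ≈ 0.824 m.

0.824 m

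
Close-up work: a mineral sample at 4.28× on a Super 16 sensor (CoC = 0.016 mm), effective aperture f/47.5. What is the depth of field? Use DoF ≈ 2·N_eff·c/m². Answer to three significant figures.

0.0830 mm

At magnification m, DoF ≈ 2·N_eff·c/m² = 2 × 47.5 × 0.016 / 4.28² = 1.52 / 18.32 ≈ 0.083 mm.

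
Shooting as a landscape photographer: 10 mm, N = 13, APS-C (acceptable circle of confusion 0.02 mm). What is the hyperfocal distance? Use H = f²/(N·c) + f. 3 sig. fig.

Hyperfocal distance H = f²/(N·c) + f = 10²/(13 × 0.02) + 10 = 100/0.26 + 10 ≈ 394.6 mm ≈ 0.395 m.

395 mm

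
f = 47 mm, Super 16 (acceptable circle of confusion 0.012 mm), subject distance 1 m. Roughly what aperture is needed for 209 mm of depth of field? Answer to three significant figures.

f/20

Write h = H − f = f²/(N·c). The thin-lens limits are Dn = s·h/(h + (s−f)) and Df = s·h/(h − (s−f)), so DoF = Df − Dn = 2·s·(s−f)·h / (h² − (s−f)²).
That is a quadratic in h: DoF·h² − 2·s·(s−f)·h − DoF·(s−f)² = 0 ⇒ h = (s−f)·(s + √(s² + DoF²)) / DoF = 953 × (1000 + √(1000² + 209²)) / 209 = 953 × (1000 + 1021.61) / 209 ≈ 9218.1 mm.
Then N = f²/(c·h) = 47² / (0.012 × 9218.1) = 2209 / 110.62 ≈ 20.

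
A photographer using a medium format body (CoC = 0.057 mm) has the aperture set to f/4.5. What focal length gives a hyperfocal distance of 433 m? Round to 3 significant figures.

333 mm

From H = f²/(N·c) + f, with f ≪ H: f ≈ √(H·N·c) = √(433000 × 4.5 × 0.057) = √111064 ≈ 333.3 mm.
The +f correction barely moves this — solving exactly, f² + N·c·f − N·c·H = 0 ⇒ f = (−N·c + √((N·c)² + 4·N·c·H))/2 = (−0.2565 + √444258)/2 ≈ 333.14 mm, so f ≈ 333 mm.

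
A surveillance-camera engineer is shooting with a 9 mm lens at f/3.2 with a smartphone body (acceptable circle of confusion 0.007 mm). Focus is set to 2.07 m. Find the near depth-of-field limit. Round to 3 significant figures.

Hyperfocal distance H = f²/(N·c) + f = 9²/(3.2 × 0.007) + 9 = 81/0.0224 + 9 ≈ 3625.1 mm ≈ 3.625 m.
Near limit Dn = s·(H − f)/(H + s − 2f) = 2070 × (3625.1 − 9) / (3625.1 + 2070 − 2 × 9) = 2070 × 3616.1 / 5677.1 ≈ 1318.5 mm ≈ 1.32 m.

1.32 m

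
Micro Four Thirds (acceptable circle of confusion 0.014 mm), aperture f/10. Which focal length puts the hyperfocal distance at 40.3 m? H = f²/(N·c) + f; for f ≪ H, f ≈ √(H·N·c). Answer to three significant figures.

From H = f²/(N·c) + f, with f ≪ H: f ≈ √(H·N·c) = √(40300 × 10 × 0.014) = √5642.0 ≈ 75.11 mm.
Exact: f² + N·c·f − N·c·H = 0 ⇒ f = (−N·c + √((N·c)² + 4·N·c·H))/2 = (−0.14 + √22568)/2 ≈ 75.043 mm ≈ 75.0 mm.

75.0 mm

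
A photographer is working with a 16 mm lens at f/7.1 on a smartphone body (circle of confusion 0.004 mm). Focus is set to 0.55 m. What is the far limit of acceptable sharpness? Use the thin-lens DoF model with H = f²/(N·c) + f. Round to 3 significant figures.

0.585 m

Hyperfocal distance H = f²/(N·c) + f = 16²/(7.1 × 0.004) + 16 = 256/0.0284 + 16 ≈ 9030.1 mm ≈ 9.030 m.
Far limit Df = s·(H − f)/(H − s) = 550 × (9030.1 − 16) / (9030.1 − 550) = 550 × 9014.1 / 8480.1 ≈ 584.63 mm ≈ 0.585 m.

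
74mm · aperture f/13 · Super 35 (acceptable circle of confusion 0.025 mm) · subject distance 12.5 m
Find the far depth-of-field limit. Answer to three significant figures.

47.6 m

Hyperfocal distance H = f²/(N·c) + f = 74²/(13 × 0.025) + 74 = 5476/0.325 + 74 ≈ 16923.2 mm ≈ 16.92 m.
Far limit Df = s·(H − f)/(H − s) = 12500 × (16923.2 − 74) / (16923.2 − 12500) = 12500 × 16849.2 / 4423.2 ≈ 47616 mm ≈ 47.6 m.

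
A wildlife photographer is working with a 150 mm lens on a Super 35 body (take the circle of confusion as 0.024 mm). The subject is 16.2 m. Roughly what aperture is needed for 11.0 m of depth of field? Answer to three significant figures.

f/18

Write h = H − f = f²/(N·c). The thin-lens limits are Dn = s·h/(h + (s−f)) and Df = s·h/(h − (s−f)), so DoF = Df − Dn = 2·s·(s−f)·h / (h² − (s−f)²).
That is a quadratic in h: DoF·h² − 2·s·(s−f)·h − DoF·(s−f)² = 0 ⇒ h = (s−f)·(s + √(s² + DoF²)) / DoF = 16050 × (16200 + √(16200² + 11000²)) / 11000 = 16050 × (16200 + 19581.6) / 11000 ≈ 52209 mm.
Then N = f²/(c·h) = 150² / (0.024 × 52209) = 22500 / 1253.0 ≈ 18.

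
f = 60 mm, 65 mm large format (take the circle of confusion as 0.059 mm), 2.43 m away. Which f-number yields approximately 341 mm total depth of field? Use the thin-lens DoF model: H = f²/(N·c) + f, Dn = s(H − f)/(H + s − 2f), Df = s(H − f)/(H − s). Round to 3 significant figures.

f/1.80

Write h = H − f = f²/(N·c). The thin-lens limits are Dn = s·h/(h + (s−f)) and Df = s·h/(h − (s−f)), so DoF = Df − Dn = 2·s·(s−f)·h / (h² − (s−f)²).
That is a quadratic in h: DoF·h² − 2·s·(s−f)·h − DoF·(s−f)² = 0 ⇒ h = (s−f)·(s + √(s² + DoF²)) / DoF = 2370 × (2430 + √(2430² + 341²)) / 341 = 2370 × (2430 + 2453.81) / 341 ≈ 33943 mm.
Then N = f²/(c·h) = 60² / (0.059 × 33943) = 3600 / 2002.6 ≈ 1.80.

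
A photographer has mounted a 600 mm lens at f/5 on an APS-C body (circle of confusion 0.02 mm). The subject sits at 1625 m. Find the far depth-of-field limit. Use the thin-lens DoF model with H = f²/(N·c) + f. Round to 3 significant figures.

Hyperfocal distance H = f²/(N·c) + f = 600²/(5 × 0.02) + 600 = 360000/0.1 + 600 ≈ 3600600.0 mm ≈ 3601 m.
Far limit Df = s·(H − f)/(H − s) = 1625000 × (3600600.0 − 600) / (3600600.0 − 1625000) = 1625000 × 3600000.0 / 1975600.0 ≈ 2961126 mm ≈ 2960 m.

2960 m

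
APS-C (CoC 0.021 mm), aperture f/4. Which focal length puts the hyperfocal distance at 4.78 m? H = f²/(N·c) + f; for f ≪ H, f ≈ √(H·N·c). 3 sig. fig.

From H = f²/(N·c) + f, with f ≪ H: f ≈ √(H·N·c) = √(4780 × 4 × 0.021) = √401.52 ≈ 20.04 mm.
The +f correction barely moves this — solving exactly, f² + N·c·f − N·c·H = 0 ⇒ f = (−N·c + √((N·c)² + 4·N·c·H))/2 = (−0.084 + √1606.1)/2 ≈ 19.996 mm, so f ≈ 20.0 mm.

20.0 mm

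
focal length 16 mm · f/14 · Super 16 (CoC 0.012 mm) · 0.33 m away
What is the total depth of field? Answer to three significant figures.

142 mm

Hyperfocal distance H = f²/(N·c) + f = 16²/(14 × 0.012) + 16 = 256/0.168 + 16 ≈ 1539.8 mm ≈ 1.540 m.
Near limit Dn = s·(H − f)/(H + s − 2f) = 330 × (1539.8 − 16) / (1539.8 + 330 − 2 × 16) = 330 × 1523.8 / 1837.8 ≈ 273.62 mm.
Far limit Df = s·(H − f)/(H − s) = 330 × (1539.8 − 16) / (1539.8 − 330) = 330 × 1523.8 / 1209.8 ≈ 415.65 mm.
Depth of field = Df − Dn = 415.65 − 273.62 ≈ 142.03 mm.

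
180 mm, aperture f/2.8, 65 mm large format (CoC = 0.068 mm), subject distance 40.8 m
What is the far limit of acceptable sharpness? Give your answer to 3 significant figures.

Hyperfocal distance H = f²/(N·c) + f = 180²/(2.8 × 0.068) + 180 = 32400/0.1904 + 180 ≈ 170348.1 mm ≈ 170.3 m.
Far limit Df = s·(H − f)/(H − s) = 40800 × (170348.1 − 180) / (170348.1 − 40800) = 40800 × 170168.1 / 129548.1 ≈ 53593 mm ≈ 53.6 m.

53.6 m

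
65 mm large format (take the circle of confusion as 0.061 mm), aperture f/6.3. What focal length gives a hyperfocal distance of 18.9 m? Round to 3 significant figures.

From H = f²/(N·c) + f, with f ≪ H: f ≈ √(H·N·c) = √(18900 × 6.3 × 0.061) = √7263.3 ≈ 85.22 mm.
Exact: f² + N·c·f − N·c·H = 0 ⇒ f = (−N·c + √((N·c)² + 4·N·c·H))/2 = (−0.3843 + √29053)/2 ≈ 85.033 mm ≈ 85.0 mm.

85.0 mm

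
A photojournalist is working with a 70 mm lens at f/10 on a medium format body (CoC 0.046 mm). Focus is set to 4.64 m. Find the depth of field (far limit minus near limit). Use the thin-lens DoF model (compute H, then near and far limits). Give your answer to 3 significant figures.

Hyperfocal distance H = f²/(N·c) + f = 70²/(10 × 0.046) + 70 = 4900/0.46 + 70 ≈ 10722.2 mm ≈ 10.72 m.
Near limit Dn = s·(H − f)/(H + s − 2f) = 4640 × (10722.2 − 70) / (10722.2 + 4640 − 2 × 70) = 4640 × 10652.2 / 15222.2 ≈ 3247.0 mm.
Far limit Df = s·(H − f)/(H − s) = 4640 × (10722.2 − 70) / (10722.2 − 4640) = 4640 × 10652.2 / 6082.2 ≈ 8126.4 mm.
Depth of field = Df − Dn = 8126.4 − 3247.0 ≈ 4879.4 mm ≈ 4.88 m.

4.88 m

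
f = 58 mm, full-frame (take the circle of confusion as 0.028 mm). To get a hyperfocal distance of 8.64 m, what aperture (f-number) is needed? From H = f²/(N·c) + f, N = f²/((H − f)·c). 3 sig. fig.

Rearrange H = f²/(N·c) + f for N: N = f² / ((H − f)·c).
N = 58² / ((8640 − 58) × 0.028) = 3364 / 240.3 ≈ 14.

f/14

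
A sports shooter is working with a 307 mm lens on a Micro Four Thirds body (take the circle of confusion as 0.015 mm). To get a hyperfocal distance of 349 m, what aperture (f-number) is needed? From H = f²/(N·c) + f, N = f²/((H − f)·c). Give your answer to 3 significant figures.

Rearrange H = f²/(N·c) + f for N: N = f² / ((H − f)·c).
N = 307² / ((349000 − 307) × 0.015) = 94249 / 5230 ≈ 18.

f/18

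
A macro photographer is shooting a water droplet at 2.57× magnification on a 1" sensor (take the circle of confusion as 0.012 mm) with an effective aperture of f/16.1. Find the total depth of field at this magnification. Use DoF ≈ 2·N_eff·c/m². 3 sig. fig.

At magnification m, DoF ≈ 2·N_eff·c/m² = 2 × 16.1 × 0.012 / 2.57² = 0.3864 / 6.605 ≈ 0.0585 mm.

0.0585 mm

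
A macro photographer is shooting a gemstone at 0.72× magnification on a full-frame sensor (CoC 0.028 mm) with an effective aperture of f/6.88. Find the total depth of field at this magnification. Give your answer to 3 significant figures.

0.743 mm

At magnification m, DoF ≈ 2·N_eff·c/m² = 2 × 6.88 × 0.028 / 0.72² = 0.3853 / 0.5184 ≈ 0.743 mm.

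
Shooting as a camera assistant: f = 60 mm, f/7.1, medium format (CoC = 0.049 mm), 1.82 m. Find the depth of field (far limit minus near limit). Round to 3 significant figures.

Hyperfocal distance H = f²/(N·c) + f = 60²/(7.1 × 0.049) + 60 = 3600/0.3479 + 60 ≈ 10407.8 mm ≈ 10.41 m.
Near limit Dn = s·(H − f)/(H + s − 2f) = 1820 × (10407.8 − 60) / (10407.8 + 1820 − 2 × 60) = 1820 × 10347.8 / 12107.8 ≈ 1555.44 mm.
Far limit Df = s·(H − f)/(H − s) = 1820 × (10407.8 − 60) / (10407.8 − 1820) = 1820 × 10347.8 / 8587.8 ≈ 2192.99 mm.
Depth of field = Df − Dn = 2192.99 − 1555.44 ≈ 637.55 mm ≈ 0.638 m.

0.638 m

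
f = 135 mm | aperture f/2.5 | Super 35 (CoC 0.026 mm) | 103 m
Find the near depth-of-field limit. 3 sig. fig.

75.4 m

Hyperfocal distance H = f²/(N·c) + f = 135²/(2.5 × 0.026) + 135 = 18225/0.065 + 135 ≈ 280519.6 mm ≈ 280.5 m.
Near limit Dn = s·(H − f)/(H + s − 2f) = 103000 × (280519.6 − 135) / (280519.6 + 103000 − 2 × 135) = 103000 × 280384.6 / 383249.6 ≈ 75355 mm ≈ 75.4 m.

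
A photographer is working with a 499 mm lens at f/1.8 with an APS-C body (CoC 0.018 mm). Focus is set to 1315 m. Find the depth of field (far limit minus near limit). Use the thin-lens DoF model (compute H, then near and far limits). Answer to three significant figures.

Hyperfocal distance H = f²/(N·c) + f = 499²/(1.8 × 0.018) + 499 = 249001/0.0324 + 499 ≈ 7685715.0 mm ≈ 7686 m.
Near limit Dn = s·(H − f)/(H + s − 2f) = 1315000 × (7685715.0 − 499) / (7685715.0 + 1315000 − 2 × 499) = 1315000 × 7685216.0 / 8999717.0 ≈ 1122931 mm.
Far limit Df = s·(H − f)/(H − s) = 1315000 × (7685715.0 − 499) / (7685715.0 − 1315000) = 1315000 × 7685216.0 / 6370715.0 ≈ 1586330 mm.
Depth of field = Df − Dn = 1586330 − 1122931 ≈ 463399 mm ≈ 463 m.

463 m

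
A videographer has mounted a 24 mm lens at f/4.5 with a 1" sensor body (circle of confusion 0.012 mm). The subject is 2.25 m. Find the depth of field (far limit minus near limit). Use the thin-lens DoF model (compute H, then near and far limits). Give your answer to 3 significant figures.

Hyperfocal distance H = f²/(N·c) + f = 24²/(4.5 × 0.012) + 24 = 576/0.054 + 24 ≈ 10690.7 mm ≈ 10.69 m.
Near limit Dn = s·(H − f)/(H + s − 2f) = 2250 × (10690.7 − 24) / (10690.7 + 2250 − 2 × 24) = 2250 × 10666.7 / 12892.7 ≈ 1861.52 mm.
Far limit Df = s·(H − f)/(H − s) = 2250 × (10690.7 − 24) / (10690.7 − 2250) = 2250 × 10666.7 / 8440.7 ≈ 2843.38 mm.
Depth of field = Df − Dn = 2843.38 − 1861.52 ≈ 981.86 mm ≈ 0.982 m.

0.982 m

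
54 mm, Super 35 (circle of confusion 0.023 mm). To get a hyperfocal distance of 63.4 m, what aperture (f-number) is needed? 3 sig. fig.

Rearrange H = f²/(N·c) + f for N: N = f² / ((H − f)·c).
N = 54² / ((63400 − 54) × 0.023) = 2916 / 1457 ≈ 2.00.

f/2.00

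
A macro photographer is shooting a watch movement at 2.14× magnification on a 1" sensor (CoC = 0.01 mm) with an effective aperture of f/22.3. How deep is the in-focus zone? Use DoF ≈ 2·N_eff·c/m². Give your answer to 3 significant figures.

At magnification m, DoF ≈ 2·N_eff·c/m² = 2 × 22.3 × 0.01 / 2.14² = 0.446 / 4.58 ≈ 0.0974 mm.

0.0974 mm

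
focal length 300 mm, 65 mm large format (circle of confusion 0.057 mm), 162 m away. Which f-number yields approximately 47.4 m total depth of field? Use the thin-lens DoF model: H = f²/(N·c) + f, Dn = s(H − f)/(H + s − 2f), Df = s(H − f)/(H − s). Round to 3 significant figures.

f/1.40

Write h = H − f = f²/(N·c). The thin-lens limits are Dn = s·h/(h + (s−f)) and Df = s·h/(h − (s−f)), so DoF = Df − Dn = 2·s·(s−f)·h / (h² − (s−f)²).
That is a quadratic in h: DoF·h² − 2·s·(s−f)·h − DoF·(s−f)² = 0 ⇒ h = (s−f)·(s + √(s² + DoF²)) / DoF = 161700 × (162000 + √(162000² + 47400²)) / 47400 = 161700 × (162000 + 168792) / 47400 ≈ 1128462 mm.
Then N = f²/(c·h) = 300² / (0.057 × 1128462) = 90000 / 64322 ≈ 1.40.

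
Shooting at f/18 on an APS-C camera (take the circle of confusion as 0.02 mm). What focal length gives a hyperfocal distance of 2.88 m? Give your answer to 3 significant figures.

32.0 mm

From H = f²/(N·c) + f, with f ≪ H: f ≈ √(H·N·c) = √(2880 × 18 × 0.02) = √1036.8 ≈ 32.20 mm.
Exact: f² + N·c·f − N·c·H = 0 ⇒ f = (−N·c + √((N·c)² + 4·N·c·H))/2 = (−0.36 + √4147.3)/2 ≈ 32.020 mm ≈ 32.0 mm.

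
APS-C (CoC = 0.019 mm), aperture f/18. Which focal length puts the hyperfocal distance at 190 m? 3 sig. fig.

255 mm

From H = f²/(N·c) + f, with f ≪ H: f ≈ √(H·N·c) = √(190000 × 18 × 0.019) = √64980 ≈ 254.9 mm.
The +f correction barely moves this — solving exactly, f² + N·c·f − N·c·H = 0 ⇒ f = (−N·c + √((N·c)² + 4·N·c·H))/2 = (−0.342 + √259920)/2 ≈ 254.74 mm, so f ≈ 255 mm.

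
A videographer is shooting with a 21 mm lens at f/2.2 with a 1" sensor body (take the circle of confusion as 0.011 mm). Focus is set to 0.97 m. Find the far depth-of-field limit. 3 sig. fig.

Hyperfocal distance H = f²/(N·c) + f = 21²/(2.2 × 0.011) + 21 = 441/0.0242 + 21 ≈ 18244.1 mm ≈ 18.24 m.
Far limit Df = s·(H − f)/(H − s) = 970 × (18244.1 − 21) / (18244.1 − 970) = 970 × 18223.1 / 17274.1 ≈ 1023.3 mm ≈ 1.02 m.

1.02 m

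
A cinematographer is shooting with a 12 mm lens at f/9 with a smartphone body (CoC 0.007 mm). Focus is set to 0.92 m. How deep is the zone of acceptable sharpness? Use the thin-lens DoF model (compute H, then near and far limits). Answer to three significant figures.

Hyperfocal distance H = f²/(N·c) + f = 12²/(9 × 0.007) + 12 = 144/0.063 + 12 ≈ 2297.7 mm ≈ 2.298 m.
Near limit Dn = s·(H − f)/(H + s − 2f) = 920 × (2297.7 − 12) / (2297.7 + 920 − 2 × 12) = 920 × 2285.7 / 3193.7 ≈ 658.44 mm.
Far limit Df = s·(H − f)/(H − s) = 920 × (2297.7 − 12) / (2297.7 − 920) = 920 × 2285.7 / 1377.7 ≈ 1526.34 mm.
Depth of field = Df − Dn = 1526.34 − 658.44 ≈ 867.90 mm ≈ 0.868 m.

0.868 m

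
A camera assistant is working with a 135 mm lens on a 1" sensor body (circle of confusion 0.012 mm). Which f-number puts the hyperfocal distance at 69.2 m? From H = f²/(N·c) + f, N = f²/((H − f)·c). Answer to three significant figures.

f/22

Rearrange H = f²/(N·c) + f for N: N = f² / ((H − f)·c).
N = 135² / ((69200 − 135) × 0.012) = 18225 / 828.8 ≈ 22.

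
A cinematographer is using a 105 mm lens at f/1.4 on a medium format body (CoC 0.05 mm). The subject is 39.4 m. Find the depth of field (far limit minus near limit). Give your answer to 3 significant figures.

Hyperfocal distance H = f²/(N·c) + f = 105²/(1.4 × 0.05) + 105 = 11025/0.07 + 105 ≈ 157605.0 mm ≈ 157.6 m.
Near limit Dn = s·(H − f)/(H + s − 2f) = 39400 × (157605.0 − 105) / (157605.0 + 39400 − 2 × 105) = 39400 × 157500.0 / 196795.0 ≈ 31533 mm.
Far limit Df = s·(H − f)/(H − s) = 39400 × (157605.0 − 105) / (157605.0 − 39400) = 39400 × 157500.0 / 118205.0 ≈ 52498 mm.
Depth of field = Df − Dn = 52498 − 31533 ≈ 20965 mm ≈ 21.0 m.

21.0 m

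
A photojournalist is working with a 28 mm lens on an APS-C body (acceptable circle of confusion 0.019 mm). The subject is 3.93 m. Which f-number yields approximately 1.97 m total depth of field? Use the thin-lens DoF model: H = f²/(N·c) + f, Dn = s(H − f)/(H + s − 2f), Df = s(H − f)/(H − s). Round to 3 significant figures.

Write h = H − f = f²/(N·c). The thin-lens limits are Dn = s·h/(h + (s−f)) and Df = s·h/(h − (s−f)), so DoF = Df − Dn = 2·s·(s−f)·h / (h² − (s−f)²).
That is a quadratic in h: DoF·h² − 2·s·(s−f)·h − DoF·(s−f)² = 0 ⇒ h = (s−f)·(s + √(s² + DoF²)) / DoF = 3902 × (3930 + √(3930² + 1970²)) / 1970 = 3902 × (3930 + 4396.11) / 1970 ≈ 16492 mm.
Then N = f²/(c·h) = 28² / (0.019 × 16492) = 784 / 313.34 ≈ 2.50.

f/2.50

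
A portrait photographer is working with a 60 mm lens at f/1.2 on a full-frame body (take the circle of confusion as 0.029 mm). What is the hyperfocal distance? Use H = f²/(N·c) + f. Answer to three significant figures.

Hyperfocal distance H = f²/(N·c) + f = 60²/(1.2 × 0.029) + 60 = 3600/0.0348 + 60 ≈ 103508.3 mm ≈ 104 m.

104 m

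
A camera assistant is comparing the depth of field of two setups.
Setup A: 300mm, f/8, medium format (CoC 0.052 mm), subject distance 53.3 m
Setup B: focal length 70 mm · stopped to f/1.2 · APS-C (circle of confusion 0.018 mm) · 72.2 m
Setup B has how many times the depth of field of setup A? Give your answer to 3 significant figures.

Setup A: H = 300²/(8×0.052) + 300 ≈ 216646.2 mm; DoF = Df − Dn = 70594 − 42812 ≈ 27782 mm.
Setup B: H = 70²/(1.2×0.018) + 70 ≈ 226921.9 mm; DoF = Df − Dn = 105859 − 54782 ≈ 51077 mm.
Ratio = 51077 / 27782 ≈ 1.84.

1.84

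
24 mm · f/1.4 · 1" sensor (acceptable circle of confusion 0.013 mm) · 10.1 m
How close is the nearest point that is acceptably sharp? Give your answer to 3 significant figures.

Hyperfocal distance H = f²/(N·c) + f = 24²/(1.4 × 0.013) + 24 = 576/0.0182 + 24 ≈ 31672.4 mm ≈ 31.67 m.
Near limit Dn = s·(H − f)/(H + s − 2f) = 10100 × (31672.4 − 24) / (31672.4 + 10100 − 2 × 24) = 10100 × 31648.4 / 41724.4 ≈ 7661.0 mm ≈ 7.66 m.

7.66 m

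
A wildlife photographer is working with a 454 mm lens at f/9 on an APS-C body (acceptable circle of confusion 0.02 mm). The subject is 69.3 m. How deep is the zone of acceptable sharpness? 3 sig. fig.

Hyperfocal distance H = f²/(N·c) + f = 454²/(9 × 0.02) + 454 = 206116/0.18 + 454 ≈ 1145542.9 mm ≈ 1146 m.
Near limit Dn = s·(H − f)/(H + s − 2f) = 69300 × (1145542.9 − 454) / (1145542.9 + 69300 − 2 × 454) = 69300 × 1145088.9 / 1213934.9 ≈ 65369.8 mm.
Far limit Df = s·(H − f)/(H − s) = 69300 × (1145542.9 − 454) / (1145542.9 − 69300) = 69300 × 1145088.9 / 1076242.9 ≈ 73733.0 mm.
Depth of field = Df − Dn = 73733.0 − 65369.8 ≈ 8363.2 mm ≈ 8.36 m.

8.36 m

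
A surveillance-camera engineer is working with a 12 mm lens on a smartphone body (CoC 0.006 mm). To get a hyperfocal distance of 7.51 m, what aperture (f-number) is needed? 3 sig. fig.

Rearrange H = f²/(N·c) + f for N: N = f² / ((H − f)·c).
N = 12² / ((7510 − 12) × 0.006) = 144 / 44.99 ≈ 3.20.

f/3.20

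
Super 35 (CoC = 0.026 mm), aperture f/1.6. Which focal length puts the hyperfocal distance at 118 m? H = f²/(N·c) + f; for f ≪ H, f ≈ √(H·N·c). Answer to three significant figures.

From H = f²/(N·c) + f, with f ≪ H: f ≈ √(H·N·c) = √(118000 × 1.6 × 0.026) = √4908.8 ≈ 70.06 mm.
Exact: f² + N·c·f − N·c·H = 0 ⇒ f = (−N·c + √((N·c)² + 4·N·c·H))/2 = (−0.0416 + √19635)/2 ≈ 70.042 mm ≈ 70.0 mm.

70.0 mm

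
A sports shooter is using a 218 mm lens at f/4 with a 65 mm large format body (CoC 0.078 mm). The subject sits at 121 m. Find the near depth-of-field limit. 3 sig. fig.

Hyperfocal distance H = f²/(N·c) + f = 218²/(4 × 0.078) + 218 = 47524/0.312 + 218 ≈ 152538.5 mm ≈ 152.5 m.
Near limit Dn = s·(H − f)/(H + s − 2f) = 121000 × (152538.5 − 218) / (152538.5 + 121000 − 2 × 218) = 121000 × 152320.5 / 273102.5 ≈ 67487 mm ≈ 67.5 m.

67.5 m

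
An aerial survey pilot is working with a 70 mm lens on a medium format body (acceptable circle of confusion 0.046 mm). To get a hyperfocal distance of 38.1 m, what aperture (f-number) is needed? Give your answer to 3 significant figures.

f/2.80

Rearrange H = f²/(N·c) + f for N: N = f² / ((H − f)·c).
N = 70² / ((38100 − 70) × 0.046) = 4900 / 1749 ≈ 2.80.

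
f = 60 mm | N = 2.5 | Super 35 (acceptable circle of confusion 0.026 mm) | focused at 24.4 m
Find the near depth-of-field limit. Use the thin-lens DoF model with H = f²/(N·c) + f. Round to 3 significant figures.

17.0 m

Hyperfocal distance H = f²/(N·c) + f = 60²/(2.5 × 0.026) + 60 = 3600/0.065 + 60 ≈ 55444.6 mm ≈ 55.44 m.
Near limit Dn = s·(H − f)/(H + s − 2f) = 24400 × (55444.6 − 60) / (55444.6 + 24400 − 2 × 60) = 24400 × 55384.6 / 79724.6 ≈ 16951 mm ≈ 17.0 m.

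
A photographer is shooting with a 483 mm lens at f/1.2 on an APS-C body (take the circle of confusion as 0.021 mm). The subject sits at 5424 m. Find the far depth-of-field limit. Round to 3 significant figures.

Hyperfocal distance H = f²/(N·c) + f = 483²/(1.2 × 0.021) + 483 = 233289/0.0252 + 483 ≈ 9257983.0 mm ≈ 9258 m.
Far limit Df = s·(H − f)/(H − s) = 5424000 × (9257983.0 − 483) / (9257983.0 − 5424000) = 5424000 × 9257500.0 / 3833983.0 ≈ 13096740 mm ≈ 13100 m.

13100 m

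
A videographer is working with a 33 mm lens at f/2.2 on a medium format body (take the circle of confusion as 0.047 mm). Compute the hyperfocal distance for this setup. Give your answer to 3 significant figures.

10.6 m

Hyperfocal distance H = f²/(N·c) + f = 33²/(2.2 × 0.047) + 33 = 1089/0.1034 + 33 ≈ 10564.9 mm ≈ 10.6 m.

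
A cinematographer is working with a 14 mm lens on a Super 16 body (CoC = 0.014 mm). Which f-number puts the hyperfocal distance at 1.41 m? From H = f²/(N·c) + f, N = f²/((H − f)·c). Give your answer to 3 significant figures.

Rearrange H = f²/(N·c) + f for N: N = f² / ((H − f)·c).
N = 14² / ((1410 − 14) × 0.014) = 196 / 19.54 ≈ 10.

f/10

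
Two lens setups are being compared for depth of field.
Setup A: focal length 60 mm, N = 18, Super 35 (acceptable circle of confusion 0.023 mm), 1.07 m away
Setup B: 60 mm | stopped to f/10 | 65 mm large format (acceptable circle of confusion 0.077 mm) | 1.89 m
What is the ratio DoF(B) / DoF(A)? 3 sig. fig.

6.93

Setup A: H = 60²/(18×0.023) + 60 ≈ 8755.7 mm; DoF = Df − Dn = 1210.61 − 958.65 ≈ 251.96 mm.
Setup B: H = 60²/(10×0.077) + 60 ≈ 4735.3 mm; DoF = Df − Dn = 3105.6 − 1358.3 ≈ 1747.3 mm.
Ratio = 1747.3 / 251.96 ≈ 6.93.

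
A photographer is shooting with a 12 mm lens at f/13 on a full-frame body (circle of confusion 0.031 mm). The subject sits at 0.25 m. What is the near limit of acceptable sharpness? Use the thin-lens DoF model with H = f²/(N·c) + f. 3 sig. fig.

Hyperfocal distance H = f²/(N·c) + f = 12²/(13 × 0.031) + 12 = 144/0.403 + 12 ≈ 369.3 mm ≈ 0.369 m.
Near limit Dn = s·(H − f)/(H + s − 2f) = 250 × (369.3 − 12) / (369.3 + 250 − 2 × 12) = 250 × 357.3 / 595.3 ≈ 150.05 mm.

150 mm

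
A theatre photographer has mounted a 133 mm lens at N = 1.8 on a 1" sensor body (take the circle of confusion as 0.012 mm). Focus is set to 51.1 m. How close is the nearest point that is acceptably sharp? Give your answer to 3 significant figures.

48.1 m

Hyperfocal distance H = f²/(N·c) + f = 133²/(1.8 × 0.012) + 133 = 17689/0.0216 + 133 ≈ 819068.2 mm ≈ 819.1 m.
Near limit Dn = s·(H − f)/(H + s − 2f) = 51100 × (819068.2 − 133) / (819068.2 + 51100 − 2 × 133) = 51100 × 818935.2 / 869902.2 ≈ 48106 mm ≈ 48.1 m.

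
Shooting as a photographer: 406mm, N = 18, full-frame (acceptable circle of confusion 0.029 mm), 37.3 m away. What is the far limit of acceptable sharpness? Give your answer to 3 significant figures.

Hyperfocal distance H = f²/(N·c) + f = 406²/(18 × 0.029) + 406 = 164836/0.522 + 406 ≈ 316183.8 mm ≈ 316.2 m.
Far limit Df = s·(H − f)/(H − s) = 37300 × (316183.8 − 406) / (316183.8 − 37300) = 37300 × 315777.8 / 278883.8 ≈ 42234 mm ≈ 42.2 m.

42.2 m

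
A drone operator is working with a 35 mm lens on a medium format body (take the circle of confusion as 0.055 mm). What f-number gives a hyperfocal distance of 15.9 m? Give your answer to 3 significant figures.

f/1.40

Rearrange H = f²/(N·c) + f for N: N = f² / ((H − f)·c).
N = 35² / ((15900 − 35) × 0.055) = 1225 / 872.6 ≈ 1.40.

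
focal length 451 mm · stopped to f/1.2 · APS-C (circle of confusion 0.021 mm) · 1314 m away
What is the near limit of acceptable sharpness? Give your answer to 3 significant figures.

1130 m

Hyperfocal distance H = f²/(N·c) + f = 451²/(1.2 × 0.021) + 451 = 203401/0.0252 + 451 ≈ 8071919.3 mm ≈ 8072 m.
Near limit Dn = s·(H − f)/(H + s − 2f) = 1314000 × (8071919.3 − 451) / (8071919.3 + 1314000 − 2 × 451) = 1314000 × 8071468.3 / 9385017.3 ≈ 1130089 mm ≈ 1130 m.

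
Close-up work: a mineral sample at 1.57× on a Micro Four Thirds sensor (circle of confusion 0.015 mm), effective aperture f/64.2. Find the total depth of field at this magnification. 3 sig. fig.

0.781 mm

At magnification m, DoF ≈ 2·N_eff·c/m² = 2 × 64.2 × 0.015 / 1.57² = 1.926 / 2.465 ≈ 0.781 mm.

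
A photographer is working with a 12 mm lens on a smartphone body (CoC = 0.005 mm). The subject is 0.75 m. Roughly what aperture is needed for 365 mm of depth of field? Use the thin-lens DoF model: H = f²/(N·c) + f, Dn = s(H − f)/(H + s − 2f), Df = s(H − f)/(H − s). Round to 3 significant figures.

Write h = H − f = f²/(N·c). The thin-lens limits are Dn = s·h/(h + (s−f)) and Df = s·h/(h − (s−f)), so DoF = Df − Dn = 2·s·(s−f)·h / (h² − (s−f)²).
That is a quadratic in h: DoF·h² − 2·s·(s−f)·h − DoF·(s−f)² = 0 ⇒ h = (s−f)·(s + √(s² + DoF²)) / DoF = 738 × (750 + √(750² + 365²)) / 365 = 738 × (750 + 834.101) / 365 ≈ 3202.9 mm.
Then N = f²/(c·h) = 12² / (0.005 × 3202.9) = 144 / 16.015 ≈ 8.99.

f/8.99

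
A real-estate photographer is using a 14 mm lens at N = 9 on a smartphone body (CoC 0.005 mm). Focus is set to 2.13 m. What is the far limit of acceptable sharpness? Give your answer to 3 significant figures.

4.14 m

Hyperfocal distance H = f²/(N·c) + f = 14²/(9 × 0.005) + 14 = 196/0.045 + 14 ≈ 4369.6 mm ≈ 4.370 m.
Far limit Df = s·(H − f)/(H − s) = 2130 × (4369.6 − 14) / (4369.6 − 2130) = 2130 × 4355.6 / 2239.6 ≈ 4142.5 mm ≈ 4.14 m.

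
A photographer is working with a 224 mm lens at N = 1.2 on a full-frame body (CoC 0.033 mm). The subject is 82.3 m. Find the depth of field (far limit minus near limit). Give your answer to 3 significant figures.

Hyperfocal distance H = f²/(N·c) + f = 224²/(1.2 × 0.033) + 224 = 50176/0.0396 + 224 ≈ 1267294.7 mm ≈ 1267 m.
Near limit Dn = s·(H − f)/(H + s − 2f) = 82300 × (1267294.7 − 224) / (1267294.7 + 82300 − 2 × 224) = 82300 × 1267070.7 / 1349146.7 ≈ 77293 mm.
Far limit Df = s·(H − f)/(H − s) = 82300 × (1267294.7 − 224) / (1267294.7 − 82300) = 82300 × 1267070.7 / 1184994.7 ≈ 88000 mm.
Depth of field = Df − Dn = 88000 − 77293 ≈ 10707 mm ≈ 10.7 m.

10.7 m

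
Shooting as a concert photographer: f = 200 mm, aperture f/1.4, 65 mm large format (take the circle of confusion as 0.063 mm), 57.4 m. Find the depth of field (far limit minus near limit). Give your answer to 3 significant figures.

Hyperfocal distance H = f²/(N·c) + f = 200²/(1.4 × 0.063) + 200 = 40000/0.0882 + 200 ≈ 453714.7 mm ≈ 453.7 m.
Near limit Dn = s·(H − f)/(H + s − 2f) = 57400 × (453714.7 − 200) / (453714.7 + 57400 − 2 × 200) = 57400 × 453514.7 / 510714.7 ≈ 50971 mm.
Far limit Df = s·(H − f)/(H − s) = 57400 × (453714.7 − 200) / (453714.7 − 57400) = 57400 × 453514.7 / 396314.7 ≈ 65685 mm.
Depth of field = Df − Dn = 65685 − 50971 ≈ 14714 mm ≈ 14.7 m.

14.7 m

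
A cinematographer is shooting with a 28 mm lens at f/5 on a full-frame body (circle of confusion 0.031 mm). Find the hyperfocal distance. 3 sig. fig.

5.09 m

Hyperfocal distance H = f²/(N·c) + f = 28²/(5 × 0.031) + 28 = 784/0.155 + 28 ≈ 5086.1 mm ≈ 5.09 m.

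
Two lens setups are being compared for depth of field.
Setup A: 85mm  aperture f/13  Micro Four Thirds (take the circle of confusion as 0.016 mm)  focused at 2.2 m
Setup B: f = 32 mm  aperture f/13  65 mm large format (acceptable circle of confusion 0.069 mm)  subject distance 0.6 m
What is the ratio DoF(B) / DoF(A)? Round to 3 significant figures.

2.95

Setup A: H = 85²/(13×0.016) + 85 ≈ 34820.6 mm; DoF = Df − Dn = 2342.64 − 2073.73 ≈ 268.91 mm.
Setup B: H = 32²/(13×0.069) + 32 ≈ 1173.6 mm; DoF = Df − Dn = 1194.16 − 400.65 ≈ 793.51 mm.
Ratio = 793.51 / 268.91 ≈ 2.95.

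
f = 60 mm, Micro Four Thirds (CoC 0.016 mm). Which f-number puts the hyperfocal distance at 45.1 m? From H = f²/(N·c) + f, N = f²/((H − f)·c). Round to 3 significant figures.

Rearrange H = f²/(N·c) + f for N: N = f² / ((H − f)·c).
N = 60² / ((45100 − 60) × 0.016) = 3600 / 720.6 ≈ 5.

f/5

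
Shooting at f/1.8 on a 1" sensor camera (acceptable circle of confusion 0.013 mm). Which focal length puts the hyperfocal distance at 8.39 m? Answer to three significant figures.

From H = f²/(N·c) + f, with f ≪ H: f ≈ √(H·N·c) = √(8390 × 1.8 × 0.013) = √196.33 ≈ 14.01 mm.
The +f correction barely moves this — solving exactly, f² + N·c·f − N·c·H = 0 ⇒ f = (−N·c + √((N·c)² + 4·N·c·H))/2 = (−0.0234 + √785.30)/2 ≈ 14.000 mm, so f ≈ 14.0 mm.

14.0 mm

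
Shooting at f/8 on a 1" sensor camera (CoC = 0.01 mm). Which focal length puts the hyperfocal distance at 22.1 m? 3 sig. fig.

From H = f²/(N·c) + f, with f ≪ H: f ≈ √(H·N·c) = √(22100 × 8 × 0.01) = √1768.0 ≈ 42.05 mm.
Exact: f² + N·c·f − N·c·H = 0 ⇒ f = (−N·c + √((N·c)² + 4·N·c·H))/2 = (−0.08 + √7072.0)/2 ≈ 42.008 mm ≈ 42.0 mm.

42.0 mm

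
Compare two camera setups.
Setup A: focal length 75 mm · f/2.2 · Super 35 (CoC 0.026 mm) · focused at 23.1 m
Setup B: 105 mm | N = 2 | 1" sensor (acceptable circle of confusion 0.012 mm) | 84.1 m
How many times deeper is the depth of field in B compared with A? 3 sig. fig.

2.78

Setup A: H = 75²/(2.2×0.026) + 75 ≈ 98414.2 mm; DoF = Df − Dn = 30162 − 18718 ≈ 11444 mm.
Setup B: H = 105²/(2×0.012) + 105 ≈ 459480.0 mm; DoF = Df − Dn = 102918 − 71100 ≈ 31818 mm.
Ratio = 31818 / 11444 ≈ 2.78.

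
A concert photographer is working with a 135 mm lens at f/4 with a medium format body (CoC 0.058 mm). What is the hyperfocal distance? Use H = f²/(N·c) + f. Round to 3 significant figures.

Hyperfocal distance H = f²/(N·c) + f = 135²/(4 × 0.058) + 135 = 18225/0.232 + 135 ≈ 78691.0 mm ≈ 78.7 m.

78.7 m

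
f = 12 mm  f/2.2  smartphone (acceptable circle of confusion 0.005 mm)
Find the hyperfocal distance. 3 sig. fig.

13.1 m

Hyperfocal distance H = f²/(N·c) + f = 12²/(2.2 × 0.005) + 12 = 144/0.011 + 12 ≈ 13102.9 mm ≈ 13.1 m.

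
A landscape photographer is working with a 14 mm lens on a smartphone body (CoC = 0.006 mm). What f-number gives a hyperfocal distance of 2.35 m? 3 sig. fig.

f/14

Rearrange H = f²/(N·c) + f for N: N = f² / ((H − f)·c).
N = 14² / ((2350 − 14) × 0.006) = 196 / 14.02 ≈ 14.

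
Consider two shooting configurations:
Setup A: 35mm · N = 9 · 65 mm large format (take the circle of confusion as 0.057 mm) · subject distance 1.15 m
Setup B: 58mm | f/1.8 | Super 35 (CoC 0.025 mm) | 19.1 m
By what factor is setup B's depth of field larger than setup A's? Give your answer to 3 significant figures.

7.58

Setup A: H = 35²/(9×0.057) + 35 ≈ 2422.9 mm; DoF = Df − Dn = 2157.3 − 783.9 ≈ 1373.4 mm.
Setup B: H = 58²/(1.8×0.025) + 58 ≈ 74813.6 mm; DoF = Df − Dn = 25628 − 15222 ≈ 10406 mm.
Ratio = 10406 / 1373.4 ≈ 7.58.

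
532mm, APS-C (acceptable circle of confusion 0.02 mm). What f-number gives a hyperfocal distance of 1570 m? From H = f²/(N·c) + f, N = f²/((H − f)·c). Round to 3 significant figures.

f/9.02

Rearrange H = f²/(N·c) + f for N: N = f² / ((H − f)·c).
N = 532² / ((1570000 − 532) × 0.02) = 283024 / 31389 ≈ 9.02.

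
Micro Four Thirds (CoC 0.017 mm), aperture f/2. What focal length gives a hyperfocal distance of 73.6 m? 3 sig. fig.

50.0 mm

From H = f²/(N·c) + f, with f ≪ H: f ≈ √(H·N·c) = √(73600 × 2 × 0.017) = √2502.4 ≈ 50.02 mm.
The +f correction barely moves this — solving exactly, f² + N·c·f − N·c·H = 0 ⇒ f = (−N·c + √((N·c)² + 4·N·c·H))/2 = (−0.034 + √10010)/2 ≈ 50.007 mm, so f ≈ 50.0 mm.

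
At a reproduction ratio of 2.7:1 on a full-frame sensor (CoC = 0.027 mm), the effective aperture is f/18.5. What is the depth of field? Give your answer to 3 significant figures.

At magnification m, DoF ≈ 2·N_eff·c/m² = 2 × 18.5 × 0.027 / 2.7² = 0.999 / 7.29 ≈ 0.137 mm.

0.137 mm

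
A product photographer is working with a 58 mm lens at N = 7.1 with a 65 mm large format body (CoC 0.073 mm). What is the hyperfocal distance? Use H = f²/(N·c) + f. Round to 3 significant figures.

6.55 m

Hyperfocal distance H = f²/(N·c) + f = 58²/(7.1 × 0.073) + 58 = 3364/0.5183 + 58 ≈ 6548.4 mm ≈ 6.55 m.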